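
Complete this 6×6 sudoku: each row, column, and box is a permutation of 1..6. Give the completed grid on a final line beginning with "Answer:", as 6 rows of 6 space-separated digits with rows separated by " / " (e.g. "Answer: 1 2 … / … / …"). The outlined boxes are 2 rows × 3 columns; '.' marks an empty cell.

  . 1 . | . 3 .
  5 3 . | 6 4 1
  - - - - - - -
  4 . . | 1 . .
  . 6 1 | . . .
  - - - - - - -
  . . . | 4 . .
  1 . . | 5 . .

Step 1. [r2c3∈{2}] r2c3 has the single candidate 2, so r2c3=2.
Step 2. [r4c4∈{2,3}] in col 4, 3 fits only at r4c4. So r4c4=3.
Step 3. [r5c1∈{2,3,6}] col 1 places 3 nowhere but r5c1, so r5c1=3.
Step 4. [r1c6∈{2,5}] 5 has one home in row 1: r1c6, so r1c6=5.
Step 5. [r4c1∈{2}] only 2 remains possible at r4c1, so r4c1=2.
Step 6. [r3c2∈{5}] r3c2 is down to just 5. So r3c2=5.
Step 7. [r5c2∈{2}] r5c2 has the single candidate 2. So r5c2=2.
Step 8. [r5c6∈{6}] r5c6 is down to just 6. So r5c6=6.
Step 9. [r6c3∈{4,6}] in row 6, 6 fits only at r6c3. So r6c3=6.
Step 10. [r3c6∈{2}] r3c6's peers cover all but 2. So r3c6=2.
Step 11. [r1c4∈{2}] r1c4's peers cover all but 2, so r1c4=2.
Step 12. [r4c5∈{5}] nothing but 5 survives at r4c5, so r4c5=5.
Step 13. [r1c1∈{6}] only 6 remains possible at r1c1. So r1c1=6.
Step 14. [r5c5∈{1}] r5c5's peers cover all but 1, so r5c5=1.
Step 15. [r5c3∈{5}] only 5 remains possible at r5c3, so r5c3=5.
Step 16. [r3c3∈{3}] r3c3's peers cover all but 3 ⇒ r3c3=3.
Step 17. [r1c3∈{4}] r1c3's peers cover all but 4 ⇒ r1c3=4.
Step 18. [r6c5∈{2}] nothing but 2 survives at r6c5. So r6c5=2.
Step 19. [r6c2∈{4}] r6c2 has the single candidate 4 ⇒ r6c2=4.
Step 20. [r4c6∈{4}] only 4 remains possible at r4c6, so r4c6=4.
Step 21. [r6c6∈{3}] r6c6 is down to just 3 ⇒ r6c6=3.
Step 22. [r3c5∈{6}] only 6 remains possible at r3c5 ⇒ r3c5=6.

Answer: 6 1 4 2 3 5 / 5 3 2 6 4 1 / 4 5 3 1 6 2 / 2 6 1 3 5 4 / 3 2 5 4 1 6 / 1 4 6 5 2 3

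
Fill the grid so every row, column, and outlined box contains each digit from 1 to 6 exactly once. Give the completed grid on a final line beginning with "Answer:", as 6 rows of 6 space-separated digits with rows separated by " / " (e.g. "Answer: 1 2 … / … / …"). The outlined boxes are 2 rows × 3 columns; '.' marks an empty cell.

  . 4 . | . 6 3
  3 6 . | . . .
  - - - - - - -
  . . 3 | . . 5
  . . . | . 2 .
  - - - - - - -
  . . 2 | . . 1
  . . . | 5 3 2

Step 1. [r4c6∈{4,6}] across col 6, 6 lands solely at r4c6. So r4c6=6.
Step 2. [r3c1∈{1,2,4,6}] across row 3, 6 lands solely at r3c1 ⇒ r3c1=6.
Step 3. [r5c5∈{4}] r5c5 is down to just 4, so r5c5=4.
Step 4. [r6c2∈{1}] nothing but 1 survives at r6c2 ⇒ r6c2=1.
Step 5. [r2c4∈{1,2,4}] across row 2, 2 lands solely at r2c4 ⇒ r2c4=2.
Step 6. [r1c4∈{1}] only 1 remains possible at r1c4, so r1c4=1.
Step 7. [r1c3∈{5}] r1c3's peers cover all but 5 ⇒ r1c3=5.
Step 8. [r4c1∈{1,4,5}] col 1 places 1 nowhere but r4c1. So r4c1=1.
Step 9. [r4c3∈{4}] r4c3's peers cover all but 4. So r4c3=4.
Step 10. [r5c1∈{5}] r5c1 has the single candidate 5, so r5c1=5.
Step 11. [r1c1∈{2}] nothing but 2 survives at r1c1, so r1c1=2.
Step 12. [r5c2∈{3}] r5c2's peers cover all but 3, so r5c2=3.
Step 13. [r2c6∈{4}] r2c6 has the single candidate 4. So r2c6=4.
Step 14. [r6c3∈{6}] nothing but 6 survives at r6c3 ⇒ r6c3=6.
Step 15. [r2c5∈{5}] r2c5's peers cover all but 5 ⇒ r2c5=5.
Step 16. [r2c3∈{1}] r2c3 has the single candidate 1, so r2c3=1.
Step 17. [r3c5∈{1}] r3c5 is down to just 1 ⇒ r3c5=1.
Step 18. [r4c2∈{5}] r4c2 is down to just 5. So r4c2=5.
Step 19. [r4c4∈{3}] r4c4 is down to just 3, so r4c4=3.
Step 20. [r5c4∈{6}] only 6 remains possible at r5c4, so r5c4=6.
Step 21. [r3c2∈{2}] only 2 remains possible at r3c2. So r3c2=2.
Step 22. [r3c4∈{4}] nothing but 4 survives at r3c4, so r3c4=4.
Step 23. [r6c1∈{4}] r6c1 is down to just 4, so r6c1=4.

Answer: 2 4 5 1 6 3 / 3 6 1 2 5 4 / 6 2 3 4 1 5 / 1 5 4 3 2 6 / 5 3 2 6 4 1 / 4 1 6 5 3 2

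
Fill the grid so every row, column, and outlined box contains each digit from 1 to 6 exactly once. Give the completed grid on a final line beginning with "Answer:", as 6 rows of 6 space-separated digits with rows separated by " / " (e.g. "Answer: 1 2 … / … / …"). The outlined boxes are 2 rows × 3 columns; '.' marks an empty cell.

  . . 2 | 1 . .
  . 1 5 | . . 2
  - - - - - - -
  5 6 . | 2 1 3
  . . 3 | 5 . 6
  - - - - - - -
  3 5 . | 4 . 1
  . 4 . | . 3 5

Step 1. [r6c4∈{6}] nothing but 6 survives at r6c4, so r6c4=6.
Step 2. [r4c1∈{1,2,4}] r4c1 is the only open cell in row 4 admitting 1. So r4c1=1.
Step 3. [r1c6∈{4}] nothing but 4 survives at r1c6 ⇒ r1c6=4.
Step 4. [r2c5∈{6}] r2c5 has the single candidate 6 ⇒ r2c5=6.
Step 5. [r6c1∈{2}] r6c1's peers cover all but 2 ⇒ r6c1=2.
Step 6. [r1c2∈{3}] r1c2 is down to just 3 ⇒ r1c2=3.
Step 7. [r5c3∈{6}] r5c3 has the single candidate 6. So r5c3=6.
Step 8. [r4c5∈{4}] r4c5 is down to just 4, so r4c5=4.
Step 9. [r3c3∈{4}] r3c3 has the single candidate 4, so r3c3=4.
Step 10. [r5c5∈{2}] nothing but 2 survives at r5c5 ⇒ r5c5=2.
Step 11. [r4c2∈{2}] r4c2's peers cover all but 2, so r4c2=2.
Step 12. [r2c4∈{3}] r2c4 has the single candidate 3 ⇒ r2c4=3.
Step 13. [r2c1∈{4}] nothing but 4 survives at r2c1, so r2c1=4.
Step 14. [r6c3∈{1}] nothing but 1 survives at r6c3 ⇒ r6c3=1.
Step 15. [r1c5∈{5}] r1c5 is down to just 5 ⇒ r1c5=5.
Step 16. [r1c1∈{6}] r1c1 has the single candidate 6 ⇒ r1c1=6.

Answer: 6 3 2 1 5 4 / 4 1 5 3 6 2 / 5 6 4 2 1 3 / 1 2 3 5 4 6 / 3 5 6 4 2 1 / 2 4 1 6 3 5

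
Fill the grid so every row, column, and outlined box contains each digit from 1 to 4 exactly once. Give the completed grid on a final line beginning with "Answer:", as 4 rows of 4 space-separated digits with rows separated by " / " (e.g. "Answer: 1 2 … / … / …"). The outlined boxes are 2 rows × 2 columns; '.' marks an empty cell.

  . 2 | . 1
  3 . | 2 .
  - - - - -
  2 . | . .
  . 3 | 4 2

Step 1. [r3c2∈{1,4}] in row 3, 4 fits only at r3c2, so r3c2=4.
Step 2. [r3c3∈{1,3}] 1 has one home in row 3: r3c3 ⇒ r3c3=1.
Step 3. [r4c1∈{1}] only 1 remains possible at r4c1. So r4c1=1.
Step 4. [r2c2∈{1}] r2c2's peers cover all but 1 ⇒ r2c2=1.
Step 5. [r2c4∈{4}] only 4 remains possible at r2c4. So r2c4=4.
Step 6. [r1c1∈{4}] only 4 remains possible at r1c1, so r1c1=4.
Step 7. [r3c4∈{3}] r3c4's peers cover all but 3 ⇒ r3c4=3.
Step 8. [r1c3∈{3}] r1c3 is down to just 3. So r1c3=3.

Answer: 4 2 3 1 / 3 1 2 4 / 2 4 1 3 / 1 3 4 2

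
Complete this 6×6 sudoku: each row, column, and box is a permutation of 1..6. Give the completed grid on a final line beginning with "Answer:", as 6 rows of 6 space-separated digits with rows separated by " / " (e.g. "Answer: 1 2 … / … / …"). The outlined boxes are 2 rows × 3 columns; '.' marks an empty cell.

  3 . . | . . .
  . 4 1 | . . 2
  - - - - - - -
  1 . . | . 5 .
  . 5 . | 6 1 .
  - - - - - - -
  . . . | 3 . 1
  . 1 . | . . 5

Step 1. [r6c3∈{2,3,4,6}] 3 has one home in row 6: r6c3, so r6c3=3.
Step 2. [r1c6∈{4,6}] r1c6 is the only open cell in col 6 admitting 6, so r1c6=6.
Step 3. [r3c4∈{2,4}] in box 4, 2 fits only at r3c4, so r3c4=2.
Step 4. [r6c4∈{4}] r6c4 is down to just 4 ⇒ r6c4=4.
Step 5. [r2c1∈{5,6}] across row 2, 6 lands solely at r2c1, so r2c1=6.
Step 6. [r6c1∈{2}] only 2 remains possible at r6c1, so r6c1=2.
Step 7. [r4c1∈{4}] nothing but 4 survives at r4c1, so r4c1=4.
Step 8. [r1c3∈{2,5}] 5 has one home in box 1: r1c3 ⇒ r1c3=5.
Step 9. [r5c2∈{6}] r5c2 is down to just 6 ⇒ r5c2=6.
Step 10. [r3c2∈{3}] nothing but 3 survives at r3c2. So r3c2=3.
Step 11. [r5c3∈{4}] r5c3's peers cover all but 4, so r5c3=4.
Step 12. [r5c1∈{5}] r5c1 has the single candidate 5, so r5c1=5.
Step 13. [r6c5∈{6}] only 6 remains possible at r6c5. So r6c5=6.
Step 14. [r1c2∈{2}] only 2 remains possible at r1c2 ⇒ r1c2=2.
Step 15. [r2c4∈{5}] only 5 remains possible at r2c4, so r2c4=5.
Step 16. [r4c3∈{2}] nothing but 2 survives at r4c3. So r4c3=2.
Step 17. [r3c6∈{4}] r3c6 is down to just 4. So r3c6=4.
Step 18. [r1c5∈{4}] only 4 remains possible at r1c5 ⇒ r1c5=4.
Step 19. [r5c5∈{2}] r5c5 is down to just 2, so r5c5=2.
Step 20. [r2c5∈{3}] only 3 remains possible at r2c5. So r2c5=3.
Step 21. [r1c4∈{1}] only 1 remains possible at r1c4 ⇒ r1c4=1.
Step 22. [r3c3∈{6}] r3c3 has the single candidate 6. So r3c3=6.
Step 23. [r4c6∈{3}] nothing but 3 survives at r4c6, so r4c6=3.

Answer: 3 2 5 1 4 6 / 6 4 1 5 3 2 / 1 3 6 2 5 4 / 4 5 2 6 1 3 / 5 6 4 3 2 1 / 2 1 3 4 6 5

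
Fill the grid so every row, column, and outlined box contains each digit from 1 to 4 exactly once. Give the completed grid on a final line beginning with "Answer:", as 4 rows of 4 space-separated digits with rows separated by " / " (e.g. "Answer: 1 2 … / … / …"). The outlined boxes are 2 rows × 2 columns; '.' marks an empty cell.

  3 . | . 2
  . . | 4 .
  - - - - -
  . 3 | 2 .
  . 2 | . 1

Step 1. [r2c2∈{1}] only 1 remains possible at r2c2, so r2c2=1.
Step 2. [r4c1∈{4}] r4c1 has the single candidate 4, so r4c1=4.
Step 3. [r3c1∈{1}] r3c1 has the single candidate 1. So r3c1=1.
Step 4. [r2c1∈{2}] r2c1's peers cover all but 2, so r2c1=2.
Step 5. [r1c2∈{4}] only 4 remains possible at r1c2. So r1c2=4.
Step 6. [r1c3∈{1}] r1c3's peers cover all but 1. So r1c3=1.
Step 7. [r2c4∈{3}] r2c4 has the single candidate 3. So r2c4=3.
Step 8. [r3c4∈{4}] r3c4 has the single candidate 4, so r3c4=4.
Step 9. [r4c3∈{3}] only 3 remains possible at r4c3, so r4c3=3.

Answer: 3 4 1 2 / 2 1 4 3 / 1 3 2 4 / 4 2 3 1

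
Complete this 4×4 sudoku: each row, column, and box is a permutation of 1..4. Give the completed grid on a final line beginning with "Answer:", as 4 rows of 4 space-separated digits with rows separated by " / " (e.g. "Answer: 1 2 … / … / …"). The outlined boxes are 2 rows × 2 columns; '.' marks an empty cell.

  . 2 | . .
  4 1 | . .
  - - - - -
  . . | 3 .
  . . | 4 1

Step 1. [r4c1∈{2,3}] r4c1 is the only open cell in row 4 admitting 2, so r4c1=2.
Step 2. [r2c4∈{2,3}] 3 has one home in row 2: r2c4 ⇒ r2c4=3.
Step 3. [r4c2∈{3}] only 3 remains possible at r4c2, so r4c2=3.
Step 4. [r1c3∈{1}] r1c3 has the single candidate 1. So r1c3=1.
Step 5. [r2c3∈{2}] nothing but 2 survives at r2c3, so r2c3=2.
Step 6. [r1c1∈{3}] r1c1 has the single candidate 3 ⇒ r1c1=3.
Step 7. [r3c4∈{2}] nothing but 2 survives at r3c4, so r3c4=2.
Step 8. [r3c2∈{4}] nothing but 4 survives at r3c2, so r3c2=4.
Step 9. [r3c1∈{1}] nothing but 1 survives at r3c1, so r3c1=1.
Step 10. [r1c4∈{4}] r1c4's peers cover all but 4, so r1c4=4.

Answer: 3 2 1 4 / 4 1 2 3 / 1 4 3 2 / 2 3 4 1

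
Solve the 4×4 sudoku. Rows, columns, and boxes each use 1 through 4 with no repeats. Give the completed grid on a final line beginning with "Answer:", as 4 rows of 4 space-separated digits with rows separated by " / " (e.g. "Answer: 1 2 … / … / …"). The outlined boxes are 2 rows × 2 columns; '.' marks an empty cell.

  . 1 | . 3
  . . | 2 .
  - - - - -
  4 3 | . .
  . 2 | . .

Step 1. [r3c3∈{1}] r3c3 is down to just 1, so r3c3=1.
Step 2. [r4c4∈{4}] r4c4's peers cover all but 4, so r4c4=4.
Step 3. [r2c1∈{3}] r2c1 is down to just 3 ⇒ r2c1=3.
Step 4. [r1c1∈{2}] r1c1 has the single candidate 2 ⇒ r1c1=2.
Step 5. [r3c4∈{2}] nothing but 2 survives at r3c4 ⇒ r3c4=2.
Step 6. [r2c2∈{4}] r2c2 has the single candidate 4. So r2c2=4.
Step 7. [r4c1∈{1}] only 1 remains possible at r4c1. So r4c1=1.
Step 8. [r1c3∈{4}] r1c3 is down to just 4, so r1c3=4.
Step 9. [r2c4∈{1}] only 1 remains possible at r2c4, so r2c4=1.
Step 10. [r4c3∈{3}] only 3 remains possible at r4c3 ⇒ r4c3=3.

Answer: 2 1 4 3 / 3 4 2 1 / 4 3 1 2 / 1 2 3 4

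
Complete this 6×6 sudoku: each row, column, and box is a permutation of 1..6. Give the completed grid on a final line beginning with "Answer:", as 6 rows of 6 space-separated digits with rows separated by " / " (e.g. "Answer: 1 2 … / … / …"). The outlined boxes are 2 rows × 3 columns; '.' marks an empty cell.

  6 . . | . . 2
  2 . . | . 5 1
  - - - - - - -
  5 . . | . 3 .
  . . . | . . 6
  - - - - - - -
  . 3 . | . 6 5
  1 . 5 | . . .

Step 1. [r2c2∈{4}] r2c2 has the single candidate 4 ⇒ r2c2=4.
Step 2. [r4c5∈{1,2,4}] across col 5, 1 lands solely at r4c5. So r4c5=1.
Step 3. [r4c2∈{2}] r4c2's peers cover all but 2 ⇒ r4c2=2.
Step 4. [r3c6∈{4}] nothing but 4 survives at r3c6. So r3c6=4.
Step 5. [r5c1∈{4}] nothing but 4 survives at r5c1, so r5c1=4.
Step 6. [r2c3∈{3}] r2c3 has the single candidate 3. So r2c3=3.
Step 7. [r6c5∈{2,4}] r6c5 is the only open cell in col 5 admitting 2 ⇒ r6c5=2.
Step 8. [r3c3∈{1,6}] in col 3, 6 fits only at r3c3, so r3c3=6.
Step 9. [r6c4∈{3,4}] 4 has one home in row 6: r6c4 ⇒ r6c4=4.
Step 10. [r1c3∈{1}] only 1 remains possible at r1c3. So r1c3=1.
Step 11. [r1c4∈{3}] r1c4 is down to just 3, so r1c4=3.
Step 12. [r4c1∈{3}] r4c1 has the single candidate 3, so r4c1=3.
Step 13. [r6c6∈{3}] r6c6's peers cover all but 3, so r6c6=3.
Step 14. [r4c4∈{5}] r4c4 is down to just 5, so r4c4=5.
Step 15. [r4c3∈{4}] r4c3's peers cover all but 4 ⇒ r4c3=4.
Step 16. [r6c2∈{6}] r6c2's peers cover all but 6, so r6c2=6.
Step 17. [r2c4∈{6}] r2c4 is down to just 6 ⇒ r2c4=6.
Step 18. [r1c5∈{4}] r1c5's peers cover all but 4, so r1c5=4.
Step 19. [r3c2∈{1}] r3c2 is down to just 1, so r3c2=1.
Step 20. [r3c4∈{2}] only 2 remains possible at r3c4, so r3c4=2.
Step 21. [r5c3∈{2}] nothing but 2 survives at r5c3. So r5c3=2.
Step 22. [r1c2∈{5}] r1c2 has the single candidate 5. So r1c2=5.
Step 23. [r5c4∈{1}] r5c4's peers cover all but 1 ⇒ r5c4=1.

Answer: 6 5 1 3 4 2 / 2 4 3 6 5 1 / 5 1 6 2 3 4 / 3 2 4 5 1 6 / 4 3 2 1 6 5 / 1 6 5 4 2 3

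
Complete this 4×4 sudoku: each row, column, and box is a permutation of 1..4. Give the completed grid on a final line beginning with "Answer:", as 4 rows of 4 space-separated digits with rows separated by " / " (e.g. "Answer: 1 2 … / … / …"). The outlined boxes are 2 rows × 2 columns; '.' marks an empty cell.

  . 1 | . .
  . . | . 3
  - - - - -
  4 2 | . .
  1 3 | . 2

Step 1. [r2c3∈{1,2,4}] row 2 places 1 nowhere but r2c3, so r2c3=1.
Step 2. [r1c3∈{2,4}] r1c3 is the only open cell in col 3 admitting 2, so r1c3=2.
Step 3. [r1c1∈{3}] r1c1 has the single candidate 3 ⇒ r1c1=3.
Step 4. [r4c3∈{4}] r4c3 has the single candidate 4. So r4c3=4.
Step 5. [r2c1∈{2}] nothing but 2 survives at r2c1. So r2c1=2.
Step 6. [r3c4∈{1}] r3c4 has the single candidate 1, so r3c4=1.
Step 7. [r1c4∈{4}] r1c4 is down to just 4 ⇒ r1c4=4.
Step 8. [r3c3∈{3}] nothing but 3 survives at r3c3. So r3c3=3.
Step 9. [r2c2∈{4}] only 4 remains possible at r2c2 ⇒ r2c2=4.

Answer: 3 1 2 4 / 2 4 1 3 / 4 2 3 1 / 1 3 4 2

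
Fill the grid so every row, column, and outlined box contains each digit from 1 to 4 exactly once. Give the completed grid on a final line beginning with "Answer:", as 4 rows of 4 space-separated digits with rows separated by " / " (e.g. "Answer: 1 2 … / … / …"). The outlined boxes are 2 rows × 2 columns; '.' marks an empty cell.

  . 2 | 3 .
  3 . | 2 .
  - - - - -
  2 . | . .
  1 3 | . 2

Step 1. [r3c2∈{4}] r3c2 is down to just 4 ⇒ r3c2=4.
Step 2. [r1c4∈{1,4}] r1c4 is the only open cell in row 1 admitting 1. So r1c4=1.
Step 3. [r2c2∈{1}] nothing but 1 survives at r2c2, so r2c2=1.
Step 4. [r3c4∈{3}] only 3 remains possible at r3c4 ⇒ r3c4=3.
Step 5. [r3c3∈{1}] r3c3 has the single candidate 1, so r3c3=1.
Step 6. [r1c1∈{4}] r1c1 has the single candidate 4 ⇒ r1c1=4.
Step 7. [r4c3∈{4}] r4c3's peers cover all but 4. So r4c3=4.
Step 8. [r2c4∈{4}] nothing but 4 survives at r2c4. So r2c4=4.

Answer: 4 2 3 1 / 3 1 2 4 / 2 4 1 3 / 1 3 4 2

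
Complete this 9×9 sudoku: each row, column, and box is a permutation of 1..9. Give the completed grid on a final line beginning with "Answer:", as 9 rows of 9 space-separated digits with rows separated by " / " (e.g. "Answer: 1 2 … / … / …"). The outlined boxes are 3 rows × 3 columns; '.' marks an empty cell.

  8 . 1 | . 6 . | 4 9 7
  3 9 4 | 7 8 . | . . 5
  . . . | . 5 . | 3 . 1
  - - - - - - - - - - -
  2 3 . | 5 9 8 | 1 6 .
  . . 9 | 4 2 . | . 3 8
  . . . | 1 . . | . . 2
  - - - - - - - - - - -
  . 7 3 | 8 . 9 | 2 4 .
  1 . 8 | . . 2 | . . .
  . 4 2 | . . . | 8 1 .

Step 1. [r6c3∈{5,6,7}] col 3 places 5 nowhere but r6c3. So r6c3=5.
Step 2. [r6c8∈{7}] r6c8 has the single candidate 7 ⇒ r6c8=7.
Step 3. [r9c6∈{3,5,6,7}] in col 6, 5 fits only at r9c6, so r9c6=5.
Step 4. [r7c9∈{6}] r7c9's peers cover all but 6. So r7c9=6.
Step 5. [r3c3∈{6,7}] in col 3, 6 fits only at r3c3, so r3c3=6.
Step 6. [r8c7∈{5,7,9}] r8c7 is the only open cell in col 7 admitting 7. So r8c7=7.
Step 7. [r3c2∈{2}] r3c2's peers cover all but 2 ⇒ r3c2=2.
Step 8. [r6c5∈{3}] r6c5's peers cover all but 3, so r6c5=3.
Step 9. [r6c6∈{6}] only 6 remains possible at r6c6, so r6c6=6.
Step 10. [r9c1∈{6,9}] col 1 places 9 nowhere but r9c1 ⇒ r9c1=9.
Step 11. [r8c2∈{5,6}] box 7 places 6 nowhere but r8c2, so r8c2=6.
Step 12. [r8c4∈{3}] r8c4 has the single candidate 3. So r8c4=3.
Step 13. [r5c1∈{6,7}] in row 5, 6 fits only at r5c1, so r5c1=6.
Step 14. [r4c3∈{7}] r4c3 has the single candidate 7. So r4c3=7.
Step 15. [r1c4∈{2}] r1c4 is down to just 2. So r1c4=2.
Step 16. [r5c6∈{7}] r5c6 has the single candidate 7. So r5c6=7.
Step 17. [r3c6∈{4}] r3c6 has the single candidate 4, so r3c6=4.
Step 18. [r1c2∈{5}] r1c2's peers cover all but 5, so r1c2=5.
Step 19. [r2c7∈{6}] only 6 remains possible at r2c7 ⇒ r2c7=6.
Step 20. [r3c4∈{9}] r3c4 has the single candidate 9. So r3c4=9.
Step 21. [r7c1∈{5}] only 5 remains possible at r7c1 ⇒ r7c1=5.
Step 22. [r8c8∈{5}] r8c8's peers cover all but 5, so r8c8=5.
Step 23. [r2c8∈{2}] nothing but 2 survives at r2c8 ⇒ r2c8=2.
Step 24. [r9c9∈{3}] r9c9 has the single candidate 3. So r9c9=3.
Step 25. [r8c5∈{4}] r8c5 is down to just 4, so r8c5=4.
Step 26. [r6c2∈{8}] r6c2 has the single candidate 8 ⇒ r6c2=8.
Step 27. [r3c1∈{7}] r3c1 has the single candidate 7 ⇒ r3c1=7.
Step 28. [r5c7∈{5}] nothing but 5 survives at r5c7 ⇒ r5c7=5.
Step 29. [r7c5∈{1}] nothing but 1 survives at r7c5. So r7c5=1.
Step 30. [r2c6∈{1}] only 1 remains possible at r2c6 ⇒ r2c6=1.
Step 31. [r8c9∈{9}] r8c9's peers cover all but 9 ⇒ r8c9=9.
Step 32. [r6c7∈{9}] r6c7's peers cover all but 9. So r6c7=9.
Step 33. [r5c2∈{1}] r5c2 is down to just 1, so r5c2=1.
Step 34. [r3c8∈{8}] r3c8's peers cover all but 8 ⇒ r3c8=8.
Step 35. [r9c5∈{7}] r9c5's peers cover all but 7. So r9c5=7.
Step 36. [r6c1∈{4}] r6c1 has the single candidate 4. So r6c1=4.
Step 37. [r1c6∈{3}] r1c6 has the single candidate 3, so r1c6=3.
Step 38. [r4c9∈{4}] nothing but 4 survives at r4c9, so r4c9=4.
Step 39. [r9c4∈{6}] r9c4 has the single candidate 6. So r9c4=6.

Answer: 8 5 1 2 6 3 4 9 7 / 3 9 4 7 8 1 6 2 5 / 7 2 6 9 5 4 3 8 1 / 2 3 7 5 9 8 1 6 4 / 6 1 9 4 2 7 5 3 8 / 4 8 5 1 3 6 9 7 2 / 5 7 3 8 1 9 2 4 6 / 1 6 8 3 4 2 7 5 9 / 9 4 2 6 7 5 8 1 3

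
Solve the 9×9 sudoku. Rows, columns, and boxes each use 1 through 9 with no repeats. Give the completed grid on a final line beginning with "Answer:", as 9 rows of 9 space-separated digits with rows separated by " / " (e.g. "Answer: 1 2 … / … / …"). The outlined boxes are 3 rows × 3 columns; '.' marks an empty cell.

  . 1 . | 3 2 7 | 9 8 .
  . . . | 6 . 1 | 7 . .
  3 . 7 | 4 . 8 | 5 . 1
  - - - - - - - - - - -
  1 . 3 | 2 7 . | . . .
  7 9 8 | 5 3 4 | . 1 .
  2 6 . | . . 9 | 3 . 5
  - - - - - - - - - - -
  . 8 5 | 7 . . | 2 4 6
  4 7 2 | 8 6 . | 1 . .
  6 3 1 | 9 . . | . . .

Step 1. [r4c7∈{4,6,8}] across col 7, 4 lands solely at r4c7 ⇒ r4c7=4.
Step 2. [r2c2∈{2,4,5}] r2c2 is the only open cell in col 2 admitting 4, so r2c2=4.
Step 3. [r2c5∈{5,9}] in box 2, 5 fits only at r2c5 ⇒ r2c5=5.
Step 4. [r4c9∈{8,9}] r4c9 is the only open cell in row 4 admitting 8 ⇒ r4c9=8.
Step 5. [r3c8∈{2,6}] across row 3, 6 lands solely at r3c8, so r3c8=6.
Step 6. [r8c9∈{3,9}] 9 has one home in col 9: r8c9, so r8c9=9.
Step 7. [r8c8∈{3,5}] box 9 places 3 nowhere but r8c8. So r8c8=3.
Step 8. [r9c8∈{5,7}] in col 8, 5 fits only at r9c8. So r9c8=5.
Step 9. [r2c8∈{2}] r2c8 is down to just 2, so r2c8=2.
Step 10. [r6c4∈{1}] r6c4 is down to just 1. So r6c4=1.
Step 11. [r7c1∈{9}] only 9 remains possible at r7c1. So r7c1=9.
Step 12. [r1c3∈{6}] nothing but 6 survives at r1c3, so r1c3=6.
Step 13. [r4c6∈{6}] nothing but 6 survives at r4c6 ⇒ r4c6=6.
Step 14. [r6c5∈{8}] only 8 remains possible at r6c5. So r6c5=8.
Step 15. [r2c1∈{8}] r2c1 is down to just 8, so r2c1=8.
Step 16. [r9c6∈{2}] r9c6 is down to just 2 ⇒ r9c6=2.
Step 17. [r1c9∈{4}] r1c9 is down to just 4, so r1c9=4.
Step 18. [r6c8∈{7}] r6c8 is down to just 7, so r6c8=7.
Step 19. [r4c8∈{9}] r4c8's peers cover all but 9 ⇒ r4c8=9.
Step 20. [r7c5∈{1}] r7c5 is down to just 1 ⇒ r7c5=1.
Step 21. [r9c7∈{8}] r9c7 has the single candidate 8 ⇒ r9c7=8.
Step 22. [r3c5∈{9}] only 9 remains possible at r3c5 ⇒ r3c5=9.
Step 23. [r5c9∈{2}] r5c9 has the single candidate 2, so r5c9=2.
Step 24. [r2c9∈{3}] r2c9 is down to just 3, so r2c9=3.
Step 25. [r6c3∈{4}] nothing but 4 survives at r6c3 ⇒ r6c3=4.
Step 26. [r5c7∈{6}] r5c7 has the single candidate 6. So r5c7=6.
Step 27. [r9c5∈{4}] r9c5 is down to just 4 ⇒ r9c5=4.
Step 28. [r4c2∈{5}] nothing but 5 survives at r4c2, so r4c2=5.
Step 29. [r3c2∈{2}] nothing but 2 survives at r3c2 ⇒ r3c2=2.
Step 30. [r2c3∈{9}] r2c3 has the single candidate 9 ⇒ r2c3=9.
Step 31. [r9c9∈{7}] nothing but 7 survives at r9c9. So r9c9=7.
Step 32. [r1c1∈{5}] only 5 remains possible at r1c1. So r1c1=5.
Step 33. [r8c6∈{5}] r8c6 has the single candidate 5 ⇒ r8c6=5.
Step 34. [r7c6∈{3}] r7c6's peers cover all but 3. So r7c6=3.

Answer: 5 1 6 3 2 7 9 8 4 / 8 4 9 6 5 1 7 2 3 / 3 2 7 4 9 8 5 6 1 / 1 5 3 2 7 6 4 9 8 / 7 9 8 5 3 4 6 1 2 / 2 6 4 1 8 9 3 7 5 / 9 8 5 7 1 3 2 4 6 / 4 7 2 8 6 5 1 3 9 / 6 3 1 9 4 2 8 5 7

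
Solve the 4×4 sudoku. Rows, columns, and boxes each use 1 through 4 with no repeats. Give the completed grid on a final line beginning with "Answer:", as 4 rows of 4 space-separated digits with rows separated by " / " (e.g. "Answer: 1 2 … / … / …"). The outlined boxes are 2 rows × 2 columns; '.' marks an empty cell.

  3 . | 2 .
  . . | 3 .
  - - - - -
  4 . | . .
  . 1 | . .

Step 1. [r4c1∈{2}] only 2 remains possible at r4c1. So r4c1=2.
Step 2. [r1c4∈{1,4}] row 1 places 1 nowhere but r1c4, so r1c4=1.
Step 3. [r4c4∈{3,4}] row 4 places 3 nowhere but r4c4 ⇒ r4c4=3.
Step 4. [r2c4∈{4}] r2c4's peers cover all but 4 ⇒ r2c4=4.
Step 5. [r4c3∈{4}] r4c3 is down to just 4. So r4c3=4.
Step 6. [r3c3∈{1}] r3c3's peers cover all but 1, so r3c3=1.
Step 7. [r2c1∈{1}] r2c1 is down to just 1, so r2c1=1.
Step 8. [r2c2∈{2}] r2c2 is down to just 2. So r2c2=2.
Step 9. [r1c2∈{4}] r1c2 is down to just 4 ⇒ r1c2=4.
Step 10. [r3c4∈{2}] nothing but 2 survives at r3c4, so r3c4=2.
Step 11. [r3c2∈{3}] r3c2 has the single candidate 3 ⇒ r3c2=3.

Answer: 3 4 2 1 / 1 2 3 4 / 4 3 1 2 / 2 1 4 3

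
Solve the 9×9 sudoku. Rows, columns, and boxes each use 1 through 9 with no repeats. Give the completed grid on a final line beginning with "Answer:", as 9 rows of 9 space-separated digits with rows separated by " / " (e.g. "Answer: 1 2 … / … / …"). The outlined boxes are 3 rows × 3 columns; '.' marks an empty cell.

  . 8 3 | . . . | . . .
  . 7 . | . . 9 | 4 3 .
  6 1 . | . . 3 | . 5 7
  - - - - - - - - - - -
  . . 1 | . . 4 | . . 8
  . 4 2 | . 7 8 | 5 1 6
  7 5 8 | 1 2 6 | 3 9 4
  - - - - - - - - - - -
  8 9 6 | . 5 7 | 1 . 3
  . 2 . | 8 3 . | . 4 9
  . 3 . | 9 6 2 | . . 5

Step 1. [r2c3∈{5}] nothing but 5 survives at r2c3, so r2c3=5.
Step 2. [r1c4∈{2,4,5,6,7}] in row 1, 7 fits only at r1c4. So r1c4=7.
Step 3. [r3c7∈{2,8,9}] r3c7 is the only open cell in box 3 admitting 8. So r3c7=8.
Step 4. [r9c7∈{7}] only 7 remains possible at r9c7 ⇒ r9c7=7.
Step 5. [r1c7∈{2,6,9}] across col 7, 9 lands solely at r1c7 ⇒ r1c7=9.
Step 6. [r2c1∈{2}] only 2 remains possible at r2c1 ⇒ r2c1=2.
Step 7. [r1c1∈{4}] r1c1 is down to just 4, so r1c1=4.
Step 8. [r1c5∈{1}] r1c5 has the single candidate 1, so r1c5=1.
Step 9. [r5c1∈{3,9}] in row 5, 9 fits only at r5c1, so r5c1=9.
Step 10. [r7c8∈{2}] r7c8's peers cover all but 2 ⇒ r7c8=2.
Step 11. [r4c4∈{3,5}] r4c4 is the only open cell in row 4 admitting 5. So r4c4=5.
Step 12. [r9c1∈{1}] only 1 remains possible at r9c1, so r9c1=1.
Step 13. [r3c4∈{2,4}] 2 has one home in row 3: r3c4, so r3c4=2.
Step 14. [r4c2∈{6}] r4c2's peers cover all but 6, so r4c2=6.
Step 15. [r2c4∈{6}] only 6 remains possible at r2c4. So r2c4=6.
Step 16. [r4c1∈{3}] r4c1's peers cover all but 3, so r4c1=3.
Step 17. [r8c7∈{6}] r8c7's peers cover all but 6, so r8c7=6.
Step 18. [r4c8∈{7}] r4c8's peers cover all but 7 ⇒ r4c8=7.
Step 19. [r1c9∈{2}] nothing but 2 survives at r1c9 ⇒ r1c9=2.
Step 20. [r9c3∈{4}] r9c3 is down to just 4 ⇒ r9c3=4.
Step 21. [r3c5∈{4}] r3c5 has the single candidate 4 ⇒ r3c5=4.
Step 22. [r2c9∈{1}] nothing but 1 survives at r2c9 ⇒ r2c9=1.
Step 23. [r4c5∈{9}] r4c5 is down to just 9. So r4c5=9.
Step 24. [r3c3∈{9}] nothing but 9 survives at r3c3. So r3c3=9.
Step 25. [r1c6∈{5}] r1c6's peers cover all but 5 ⇒ r1c6=5.
Step 26. [r1c8∈{6}] r1c8's peers cover all but 6. So r1c8=6.
Step 27. [r9c8∈{8}] r9c8 is down to just 8, so r9c8=8.
Step 28. [r8c6∈{1}] r8c6 is down to just 1. So r8c6=1.
Step 29. [r8c3∈{7}] r8c3 is down to just 7 ⇒ r8c3=7.
Step 30. [r8c1∈{5}] only 5 remains possible at r8c1, so r8c1=5.
Step 31. [r5c4∈{3}] r5c4 has the single candidate 3, so r5c4=3.
Step 32. [r2c5∈{8}] r2c5 is down to just 8. So r2c5=8.
Step 33. [r4c7∈{2}] nothing but 2 survives at r4c7, so r4c7=2.
Step 34. [r7c4∈{4}] only 4 remains possible at r7c4, so r7c4=4.

Answer: 4 8 3 7 1 5 9 6 2 / 2 7 5 6 8 9 4 3 1 / 6 1 9 2 4 3 8 5 7 / 3 6 1 5 9 4 2 7 8 / 9 4 2 3 7 8 5 1 6 / 7 5 8 1 2 6 3 9 4 / 8 9 6 4 5 7 1 2 3 / 5 2 7 8 3 1 6 4 9 / 1 3 4 9 6 2 7 8 5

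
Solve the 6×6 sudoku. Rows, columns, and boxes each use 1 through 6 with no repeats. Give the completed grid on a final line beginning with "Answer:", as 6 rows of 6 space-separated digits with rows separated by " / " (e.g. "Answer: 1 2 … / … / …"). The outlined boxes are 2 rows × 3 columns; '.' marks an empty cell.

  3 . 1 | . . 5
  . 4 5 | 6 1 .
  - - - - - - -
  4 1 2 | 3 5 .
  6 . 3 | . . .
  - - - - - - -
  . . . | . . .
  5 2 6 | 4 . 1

Step 1. [r1c4∈{2}] r1c4 is down to just 2. So r1c4=2.
Step 2. [r5c5∈{2,3,6}] col 5 places 6 nowhere but r5c5, so r5c5=6.
Step 3. [r4c6∈{2,4}] r4c6 is the only open cell in col 6 admitting 4 ⇒ r4c6=4.
Step 4. [r2c6∈{3}] r2c6's peers cover all but 3, so r2c6=3.
Step 5. [r4c4∈{1}] nothing but 1 survives at r4c4 ⇒ r4c4=1.
Step 6. [r1c5∈{4}] r1c5's peers cover all but 4. So r1c5=4.
Step 7. [r3c6∈{6}] r3c6's peers cover all but 6 ⇒ r3c6=6.
Step 8. [r5c6∈{2}] r5c6 is down to just 2 ⇒ r5c6=2.
Step 9. [r5c1∈{1}] r5c1 has the single candidate 1. So r5c1=1.
Step 10. [r6c5∈{3}] r6c5 is down to just 3. So r6c5=3.
Step 11. [r1c2∈{6}] r1c2 is down to just 6, so r1c2=6.
Step 12. [r5c2∈{3}] only 3 remains possible at r5c2, so r5c2=3.
Step 13. [r2c1∈{2}] r2c1 has the single candidate 2. So r2c1=2.
Step 14. [r4c2∈{5}] nothing but 5 survives at r4c2, so r4c2=5.
Step 15. [r5c4∈{5}] nothing but 5 survives at r5c4, so r5c4=5.
Step 16. [r4c5∈{2}] only 2 remains possible at r4c5. So r4c5=2.
Step 17. [r5c3∈{4}] only 4 remains possible at r5c3 ⇒ r5c3=4.

Answer: 3 6 1 2 4 5 / 2 4 5 6 1 3 / 4 1 2 3 5 6 / 6 5 3 1 2 4 / 1 3 4 5 6 2 / 5 2 6 4 3 1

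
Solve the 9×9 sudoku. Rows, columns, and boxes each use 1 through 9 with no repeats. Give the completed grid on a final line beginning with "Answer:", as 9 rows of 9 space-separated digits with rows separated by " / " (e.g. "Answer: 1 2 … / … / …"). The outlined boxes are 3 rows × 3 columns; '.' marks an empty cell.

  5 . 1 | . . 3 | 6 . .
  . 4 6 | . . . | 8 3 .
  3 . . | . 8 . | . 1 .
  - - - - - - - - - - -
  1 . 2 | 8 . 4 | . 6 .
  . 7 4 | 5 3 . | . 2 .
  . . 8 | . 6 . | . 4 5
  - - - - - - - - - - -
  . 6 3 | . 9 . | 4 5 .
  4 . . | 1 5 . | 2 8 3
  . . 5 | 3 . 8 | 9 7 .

Step 1. [r6c1∈{9}] only 9 remains possible at r6c1 ⇒ r6c1=9.
Step 2. [r4c5∈{7}] r4c5 has the single candidate 7, so r4c5=7.
Step 3. [r2c6∈{1,2,5,7,9}] in row 2, 5 fits only at r2c6, so r2c6=5.
Step 4. [r6c4∈{2}] r6c4 has the single candidate 2 ⇒ r6c4=2.
Step 5. [r7c4∈{7}] r7c4 is down to just 7, so r7c4=7.
Step 6. [r1c9∈{2,4,7,9}] in row 1, 7 fits only at r1c9, so r1c9=7.
Step 7. [r1c8∈{9}] nothing but 9 survives at r1c8 ⇒ r1c8=9.
Step 8. [r3c6∈{2,6,7,9}] col 6 places 7 nowhere but r3c6. So r3c6=7.
Step 9. [r9c1∈{2}] only 2 remains possible at r9c1. So r9c1=2.
Step 10. [r3c3∈{9}] nothing but 9 survives at r3c3, so r3c3=9.
Step 11. [r5c7∈{1}] r5c7's peers cover all but 1, so r5c7=1.
Step 12. [r6c2∈{3}] nothing but 3 survives at r6c2 ⇒ r6c2=3.
Step 13. [r3c2∈{2}] nothing but 2 survives at r3c2 ⇒ r3c2=2.
Step 14. [r1c4∈{4}] only 4 remains possible at r1c4 ⇒ r1c4=4.
Step 15. [r5c6∈{9}] r5c6's peers cover all but 9. So r5c6=9.
Step 16. [r9c2∈{1}] only 1 remains possible at r9c2. So r9c2=1.
Step 17. [r2c9∈{2}] r2c9 has the single candidate 2 ⇒ r2c9=2.
Step 18. [r1c5∈{2}] r1c5 is down to just 2. So r1c5=2.
Step 19. [r7c1∈{8}] r7c1's peers cover all but 8. So r7c1=8.
Step 20. [r1c2∈{8}] only 8 remains possible at r1c2. So r1c2=8.
Step 21. [r3c4∈{6}] r3c4 is down to just 6 ⇒ r3c4=6.
Step 22. [r2c1∈{7}] r2c1 is down to just 7 ⇒ r2c1=7.
Step 23. [r8c3∈{7}] nothing but 7 survives at r8c3, so r8c3=7.
Step 24. [r9c9∈{6}] nothing but 6 survives at r9c9 ⇒ r9c9=6.
Step 25. [r8c2∈{9}] nothing but 9 survives at r8c2. So r8c2=9.
Step 26. [r5c9∈{8}] r5c9 is down to just 8. So r5c9=8.
Step 27. [r8c6∈{6}] nothing but 6 survives at r8c6, so r8c6=6.
Step 28. [r7c9∈{1}] r7c9 is down to just 1. So r7c9=1.
Step 29. [r5c1∈{6}] r5c1 has the single candidate 6 ⇒ r5c1=6.
Step 30. [r4c2∈{5}] r4c2's peers cover all but 5. So r4c2=5.
Step 31. [r3c7∈{5}] r3c7's peers cover all but 5. So r3c7=5.
Step 32. [r2c5∈{1}] r2c5 has the single candidate 1 ⇒ r2c5=1.
Step 33. [r3c9∈{4}] r3c9 is down to just 4. So r3c9=4.
Step 34. [r6c6∈{1}] r6c6 has the single candidate 1, so r6c6=1.
Step 35. [r4c7∈{3}] only 3 remains possible at r4c7. So r4c7=3.
Step 36. [r4c9∈{9}] nothing but 9 survives at r4c9, so r4c9=9.
Step 37. [r2c4∈{9}] r2c4 is down to just 9 ⇒ r2c4=9.
Step 38. [r9c5∈{4}] nothing but 4 survives at r9c5, so r9c5=4.
Step 39. [r6c7∈{7}] nothing but 7 survives at r6c7 ⇒ r6c7=7.
Step 40. [r7c6∈{2}] r7c6 is down to just 2 ⇒ r7c6=2.

Answer: 5 8 1 4 2 3 6 9 7 / 7 4 6 9 1 5 8 3 2 / 3 2 9 6 8 7 5 1 4 / 1 5 2 8 7 4 3 6 9 / 6 7 4 5 3 9 1 2 8 / 9 3 8 2 6 1 7 4 5 / 8 6 3 7 9 2 4 5 1 / 4 9 7 1 5 6 2 8 3 / 2 1 5 3 4 8 9 7 6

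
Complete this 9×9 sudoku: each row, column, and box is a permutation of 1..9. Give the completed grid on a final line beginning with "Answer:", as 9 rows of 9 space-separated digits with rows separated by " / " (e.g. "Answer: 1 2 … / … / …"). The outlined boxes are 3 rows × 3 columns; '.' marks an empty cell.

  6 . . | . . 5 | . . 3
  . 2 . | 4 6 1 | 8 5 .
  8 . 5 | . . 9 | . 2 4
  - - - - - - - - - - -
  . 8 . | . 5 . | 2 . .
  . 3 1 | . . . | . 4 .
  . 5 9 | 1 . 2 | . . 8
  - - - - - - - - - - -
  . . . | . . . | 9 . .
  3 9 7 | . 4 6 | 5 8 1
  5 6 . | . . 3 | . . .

Step 1. [r9c8∈{7}] only 7 remains possible at r9c8, so r9c8=7.
Step 2. [r6c7∈{3,6,7}] across col 7, 3 lands solely at r6c7 ⇒ r6c7=3.
Step 3. [r6c5∈{7}] only 7 remains possible at r6c5. So r6c5=7.
Step 4. [r8c4∈{2}] only 2 remains possible at r8c4, so r8c4=2.
Step 5. [r6c8∈{6}] r6c8 is down to just 6, so r6c8=6.
Step 6. [r5c7∈{7}] r5c7 is down to just 7, so r5c7=7.
Step 7. [r7c1∈{1,2,4}] across col 1, 1 lands solely at r7c1, so r7c1=1.
Step 8. [r7c5∈{8}] r7c5 has the single candidate 8, so r7c5=8.
Step 9. [r1c3∈{4}] only 4 remains possible at r1c3, so r1c3=4.
Step 10. [r4c9∈{9}] r4c9's peers cover all but 9. So r4c9=9.
Step 11. [r1c7∈{1}] nothing but 1 survives at r1c7, so r1c7=1.
Step 12. [r1c2∈{7}] r1c2 is down to just 7. So r1c2=7.
Step 13. [r5c4∈{6,8,9}] r5c4 is the only open cell in row 5 admitting 6, so r5c4=6.
Step 14. [r3c4∈{3,7}] row 3 places 7 nowhere but r3c4 ⇒ r3c4=7.
Step 15. [r9c9∈{2}] r9c9 is down to just 2. So r9c9=2.
Step 16. [r9c4∈{9}] only 9 remains possible at r9c4. So r9c4=9.
Step 17. [r4c6∈{4}] r4c6 is down to just 4, so r4c6=4.
Step 18. [r7c4∈{5}] r7c4 has the single candidate 5 ⇒ r7c4=5.
Step 19. [r1c8∈{9}] r1c8 has the single candidate 9 ⇒ r1c8=9.
Step 20. [r9c3∈{8}] nothing but 8 survives at r9c3. So r9c3=8.
Step 21. [r5c9∈{5}] r5c9's peers cover all but 5, so r5c9=5.
Step 22. [r3c7∈{6}] r3c7 has the single candidate 6 ⇒ r3c7=6.
Step 23. [r6c1∈{4}] nothing but 4 survives at r6c1. So r6c1=4.
Step 24. [r7c6∈{7}] r7c6's peers cover all but 7 ⇒ r7c6=7.
Step 25. [r2c3∈{3}] only 3 remains possible at r2c3 ⇒ r2c3=3.
Step 26. [r4c1∈{7}] r4c1 is down to just 7, so r4c1=7.
Step 27. [r4c4∈{3}] only 3 remains possible at r4c4. So r4c4=3.
Step 28. [r5c6∈{8}] r5c6 is down to just 8, so r5c6=8.
Step 29. [r7c3∈{2}] r7c3 has the single candidate 2 ⇒ r7c3=2.
Step 30. [r1c5∈{2}] r1c5's peers cover all but 2 ⇒ r1c5=2.
Step 31. [r5c1∈{2}] nothing but 2 survives at r5c1 ⇒ r5c1=2.
Step 32. [r9c7∈{4}] only 4 remains possible at r9c7, so r9c7=4.
Step 33. [r5c5∈{9}] only 9 remains possible at r5c5. So r5c5=9.
Step 34. [r4c8∈{1}] only 1 remains possible at r4c8 ⇒ r4c8=1.
Step 35. [r3c5∈{3}] r3c5 has the single candidate 3 ⇒ r3c5=3.
Step 36. [r9c5∈{1}] r9c5 has the single candidate 1. So r9c5=1.
Step 37. [r7c9∈{6}] r7c9 has the single candidate 6, so r7c9=6.
Step 38. [r7c8∈{3}] nothing but 3 survives at r7c8, so r7c8=3.
Step 39. [r3c2∈{1}] only 1 remains possible at r3c2. So r3c2=1.
Step 40. [r2c9∈{7}] nothing but 7 survives at r2c9, so r2c9=7.
Step 41. [r7c2∈{4}] r7c2's peers cover all but 4. So r7c2=4.
Step 42. [r4c3∈{6}] only 6 remains possible at r4c3 ⇒ r4c3=6.
Step 43. [r1c4∈{8}] only 8 remains possible at r1c4 ⇒ r1c4=8.
Step 44. [r2c1∈{9}] r2c1's peers cover all but 9. So r2c1=9.

Answer: 6 7 4 8 2 5 1 9 3 / 9 2 3 4 6 1 8 5 7 / 8 1 5 7 3 9 6 2 4 / 7 8 6 3 5 4 2 1 9 / 2 3 1 6 9 8 7 4 5 / 4 5 9 1 7 2 3 6 8 / 1 4 2 5 8 7 9 3 6 / 3 9 7 2 4 6 5 8 1 / 5 6 8 9 1 3 4 7 2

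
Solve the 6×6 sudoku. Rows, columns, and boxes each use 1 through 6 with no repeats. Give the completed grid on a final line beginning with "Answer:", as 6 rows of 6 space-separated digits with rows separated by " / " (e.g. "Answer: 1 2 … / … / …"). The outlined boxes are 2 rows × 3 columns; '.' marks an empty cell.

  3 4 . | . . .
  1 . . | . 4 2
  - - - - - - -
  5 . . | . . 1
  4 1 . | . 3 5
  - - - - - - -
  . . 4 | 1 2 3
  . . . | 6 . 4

Step 1. [r4c3∈{2,6}] r4c3 is the only open cell in row 4 admitting 6, so r4c3=6.
Step 2. [r2c3∈{5}] r2c3 is down to just 5 ⇒ r2c3=5.
Step 3. [r1c5∈{1,5,6}] in row 1, 1 fits only at r1c5 ⇒ r1c5=1.
Step 4. [r6c3∈{1,2,3}] 1 has one home in row 6: r6c3. So r6c3=1.
Step 5. [r6c2∈{2,3,5}] in row 6, 3 fits only at r6c2, so r6c2=3.
Step 6. [r3c2∈{2}] r3c2 has the single candidate 2 ⇒ r3c2=2.
Step 7. [r5c1∈{6}] r5c1 is down to just 6, so r5c1=6.
Step 8. [r1c3∈{2}] only 2 remains possible at r1c3 ⇒ r1c3=2.
Step 9. [r3c4∈{4}] r3c4 has the single candidate 4, so r3c4=4.
Step 10. [r2c4∈{3}] nothing but 3 survives at r2c4, so r2c4=3.
Step 11. [r6c5∈{5}] only 5 remains possible at r6c5 ⇒ r6c5=5.
Step 12. [r5c2∈{5}] r5c2's peers cover all but 5, so r5c2=5.
Step 13. [r6c1∈{2}] r6c1 is down to just 2. So r6c1=2.
Step 14. [r2c2∈{6}] only 6 remains possible at r2c2, so r2c2=6.
Step 15. [r4c4∈{2}] nothing but 2 survives at r4c4 ⇒ r4c4=2.
Step 16. [r3c5∈{6}] r3c5 has the single candidate 6, so r3c5=6.
Step 17. [r3c3∈{3}] r3c3's peers cover all but 3 ⇒ r3c3=3.
Step 18. [r1c4∈{5}] r1c4 has the single candidate 5 ⇒ r1c4=5.
Step 19. [r1c6∈{6}] only 6 remains possible at r1c6 ⇒ r1c6=6.

Answer: 3 4 2 5 1 6 / 1 6 5 3 4 2 / 5 2 3 4 6 1 / 4 1 6 2 3 5 / 6 5 4 1 2 3 / 2 3 1 6 5 4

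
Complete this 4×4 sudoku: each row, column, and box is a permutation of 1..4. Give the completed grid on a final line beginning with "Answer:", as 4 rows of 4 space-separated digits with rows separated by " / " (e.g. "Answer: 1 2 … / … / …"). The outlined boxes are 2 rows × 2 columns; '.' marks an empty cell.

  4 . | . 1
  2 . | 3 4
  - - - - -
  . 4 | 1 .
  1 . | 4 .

Step 1. [r4c2∈{2,3}] r4c2 is the only open cell in col 2 admitting 2, so r4c2=2.
Step 2. [r3c1∈{3}] only 3 remains possible at r3c1 ⇒ r3c1=3.
Step 3. [r3c4∈{2}] only 2 remains possible at r3c4 ⇒ r3c4=2.
Step 4. [r1c2∈{3}] r1c2 is down to just 3 ⇒ r1c2=3.
Step 5. [r1c3∈{2}] r1c3's peers cover all but 2, so r1c3=2.
Step 6. [r4c4∈{3}] r4c4's peers cover all but 3, so r4c4=3.
Step 7. [r2c2∈{1}] r2c2's peers cover all but 1. So r2c2=1.

Answer: 4 3 2 1 / 2 1 3 4 / 3 4 1 2 / 1 2 4 3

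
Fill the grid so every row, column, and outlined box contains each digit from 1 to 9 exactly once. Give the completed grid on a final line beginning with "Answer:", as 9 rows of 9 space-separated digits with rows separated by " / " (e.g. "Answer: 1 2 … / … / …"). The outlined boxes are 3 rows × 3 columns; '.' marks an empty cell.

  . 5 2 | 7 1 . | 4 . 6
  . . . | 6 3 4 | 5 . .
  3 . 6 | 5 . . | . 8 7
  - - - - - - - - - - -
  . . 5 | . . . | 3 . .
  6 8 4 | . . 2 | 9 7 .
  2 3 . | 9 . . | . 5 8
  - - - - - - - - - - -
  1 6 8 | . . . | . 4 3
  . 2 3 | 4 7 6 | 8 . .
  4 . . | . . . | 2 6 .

Step 1. [r5c9∈{1}] r5c9 has the single candidate 1. So r5c9=1.
Step 2. [r9c6∈{1,3,5,8,9}] r9c6 is the only open cell in col 6 admitting 3, so r9c6=3.
Step 3. [r3c6∈{9}] r3c6 is down to just 9. So r3c6=9.
Step 4. [r7c5∈{2,5,9}] across row 7, 9 lands solely at r7c5. So r7c5=9.
Step 5. [r2c1∈{7,8,9}] 8 has one home in row 2: r2c1, so r2c1=8.
Step 6. [r1c1∈{9}] nothing but 9 survives at r1c1 ⇒ r1c1=9.
Step 7. [r4c2∈{1,7,9}] in row 4, 9 fits only at r4c2. So r4c2=9.
Step 8. [r4c5∈{4,6,8}] row 4 places 6 nowhere but r4c5. So r4c5=6.
Step 9. [r6c3∈{1,7}] box 4 places 1 nowhere but r6c3 ⇒ r6c3=1.
Step 10. [r4c6∈{1,7,8}] in col 6, 1 fits only at r4c6 ⇒ r4c6=1.
Step 11. [r2c3∈{7}] nothing but 7 survives at r2c3. So r2c3=7.
Step 12. [r4c8∈{2}] r4c8 is down to just 2 ⇒ r4c8=2.
Step 13. [r8c8∈{1,9}] across row 8, 1 lands solely at r8c8 ⇒ r8c8=1.
Step 14. [r8c9∈{5,9}] 9 has one home in row 8: r8c9 ⇒ r8c9=9.
Step 15. [r9c5∈{5,8}] in col 5, 8 fits only at r9c5. So r9c5=8.
Step 16. [r3c7∈{1}] r3c7 is down to just 1 ⇒ r3c7=1.
Step 17. [r9c3∈{9}] nothing but 9 survives at r9c3, so r9c3=9.
Step 18. [r9c4∈{1}] nothing but 1 survives at r9c4 ⇒ r9c4=1.
Step 19. [r6c7∈{6}] r6c7's peers cover all but 6 ⇒ r6c7=6.
Step 20. [r2c8∈{9}] nothing but 9 survives at r2c8. So r2c8=9.
Step 21. [r9c2∈{7}] r9c2's peers cover all but 7. So r9c2=7.
Step 22. [r7c4∈{2}] r7c4 has the single candidate 2, so r7c4=2.
Step 23. [r8c1∈{5}] nothing but 5 survives at r8c1. So r8c1=5.
Step 24. [r4c4∈{8}] only 8 remains possible at r4c4, so r4c4=8.
Step 25. [r2c9∈{2}] only 2 remains possible at r2c9 ⇒ r2c9=2.
Step 26. [r6c6∈{7}] r6c6's peers cover all but 7. So r6c6=7.
Step 27. [r2c2∈{1}] r2c2 is down to just 1. So r2c2=1.
Step 28. [r4c9∈{4}] only 4 remains possible at r4c9 ⇒ r4c9=4.
Step 29. [r7c7∈{7}] r7c7's peers cover all but 7. So r7c7=7.
Step 30. [r5c4∈{3}] only 3 remains possible at r5c4, so r5c4=3.
Step 31. [r5c5∈{5}] only 5 remains possible at r5c5 ⇒ r5c5=5.
Step 32. [r1c6∈{8}] nothing but 8 survives at r1c6. So r1c6=8.
Step 33. [r6c5∈{4}] r6c5 is down to just 4. So r6c5=4.
Step 34. [r3c2∈{4}] nothing but 4 survives at r3c2, so r3c2=4.
Step 35. [r3c5∈{2}] only 2 remains possible at r3c5 ⇒ r3c5=2.
Step 36. [r4c1∈{7}] r4c1's peers cover all but 7, so r4c1=7.
Step 37. [r1c8∈{3}] r1c8's peers cover all but 3, so r1c8=3.
Step 38. [r9c9∈{5}] r9c9 is down to just 5 ⇒ r9c9=5.
Step 39. [r7c6∈{5}] nothing but 5 survives at r7c6, so r7c6=5.

Answer: 9 5 2 7 1 8 4 3 6 / 8 1 7 6 3 4 5 9 2 / 3 4 6 5 2 9 1 8 7 / 7 9 5 8 6 1 3 2 4 / 6 8 4 3 5 2 9 7 1 / 2 3 1 9 4 7 6 5 8 / 1 6 8 2 9 5 7 4 3 / 5 2 3 4 7 6 8 1 9 / 4 7 9 1 8 3 2 6 5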